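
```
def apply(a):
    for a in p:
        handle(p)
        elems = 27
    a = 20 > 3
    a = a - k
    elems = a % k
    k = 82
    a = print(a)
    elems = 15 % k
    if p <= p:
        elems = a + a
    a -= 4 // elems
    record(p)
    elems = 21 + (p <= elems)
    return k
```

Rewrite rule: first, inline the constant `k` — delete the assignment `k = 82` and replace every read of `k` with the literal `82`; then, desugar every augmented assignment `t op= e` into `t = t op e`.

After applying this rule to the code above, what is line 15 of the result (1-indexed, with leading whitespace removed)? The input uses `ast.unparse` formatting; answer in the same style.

Transformed code:
def apply(a):
    for a in p:
        handle(p)
        elems = 27
    a = 20 > 3
    a = a - 82
    elems = a % 82
    a = print(a)
    elems = 15 % 82
    if p <= p:
        elems = a + a
    a = a - 4 // elems
    record(p)
    elems = 21 + (p <= elems)
    return 82

return 82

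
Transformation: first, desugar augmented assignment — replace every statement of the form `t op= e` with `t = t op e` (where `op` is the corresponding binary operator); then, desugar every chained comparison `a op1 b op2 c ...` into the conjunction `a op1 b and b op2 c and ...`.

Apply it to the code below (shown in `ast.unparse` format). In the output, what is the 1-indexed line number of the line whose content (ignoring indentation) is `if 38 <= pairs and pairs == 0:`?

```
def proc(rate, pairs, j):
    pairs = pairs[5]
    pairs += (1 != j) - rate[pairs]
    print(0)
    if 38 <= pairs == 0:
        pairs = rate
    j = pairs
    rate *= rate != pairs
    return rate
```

Transformed code:
def proc(rate, pairs, j):
    pairs = pairs[5]
    pairs = pairs + ((1 != j) - rate[pairs])
    print(0)
    if 38 <= pairs and pairs == 0:
        pairs = rate
    j = pairs
    rate = rate * (rate != pairs)
    return rate

5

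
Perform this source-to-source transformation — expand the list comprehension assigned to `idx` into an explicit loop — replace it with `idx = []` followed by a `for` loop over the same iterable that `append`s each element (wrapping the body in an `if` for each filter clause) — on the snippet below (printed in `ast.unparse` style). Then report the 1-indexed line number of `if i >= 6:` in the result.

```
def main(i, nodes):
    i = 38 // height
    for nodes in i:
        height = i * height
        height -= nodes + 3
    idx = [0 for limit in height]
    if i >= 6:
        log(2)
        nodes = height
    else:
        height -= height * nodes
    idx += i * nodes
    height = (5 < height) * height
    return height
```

9

Transformed code:
def main(i, nodes):
    i = 38 // height
    for nodes in i:
        height = i * height
        height -= nodes + 3
    idx = []
    for limit in height:
        idx.append(0)
    if i >= 6:
        log(2)
        nodes = height
    else:
        height -= height * nodes
    idx += i * nodes
    height = (5 < height) * height
    return height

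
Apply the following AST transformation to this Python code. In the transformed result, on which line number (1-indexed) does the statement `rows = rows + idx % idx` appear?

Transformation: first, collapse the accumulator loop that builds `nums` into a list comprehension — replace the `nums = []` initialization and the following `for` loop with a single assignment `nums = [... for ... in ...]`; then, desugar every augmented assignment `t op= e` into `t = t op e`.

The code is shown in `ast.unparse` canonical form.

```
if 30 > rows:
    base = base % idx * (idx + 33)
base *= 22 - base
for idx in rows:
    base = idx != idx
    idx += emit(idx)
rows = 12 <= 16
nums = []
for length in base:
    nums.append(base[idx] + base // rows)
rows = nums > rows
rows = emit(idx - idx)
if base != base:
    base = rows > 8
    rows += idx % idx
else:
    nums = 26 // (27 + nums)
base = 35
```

Transformed code:
if 30 > rows:
    base = base % idx * (idx + 33)
base = base * (22 - base)
for idx in rows:
    base = idx != idx
    idx = idx + emit(idx)
rows = 12 <= 16
nums = [base[idx] + base // rows for length in base]
rows = nums > rows
rows = emit(idx - idx)
if base != base:
    base = rows > 8
    rows = rows + idx % idx
else:
    nums = 26 // (27 + nums)
base = 35

13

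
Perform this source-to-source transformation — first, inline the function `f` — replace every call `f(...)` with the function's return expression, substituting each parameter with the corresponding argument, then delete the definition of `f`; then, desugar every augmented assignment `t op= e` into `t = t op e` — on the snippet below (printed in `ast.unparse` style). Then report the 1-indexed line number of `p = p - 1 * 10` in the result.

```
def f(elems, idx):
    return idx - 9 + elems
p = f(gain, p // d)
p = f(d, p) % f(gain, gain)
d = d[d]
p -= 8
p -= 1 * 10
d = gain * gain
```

Transformed code:
p = p // d - 9 + gain
p = (p - 9 + d) % (gain - 9 + gain)
d = d[d]
p = p - 8
p = p - 1 * 10
d = gain * gain

5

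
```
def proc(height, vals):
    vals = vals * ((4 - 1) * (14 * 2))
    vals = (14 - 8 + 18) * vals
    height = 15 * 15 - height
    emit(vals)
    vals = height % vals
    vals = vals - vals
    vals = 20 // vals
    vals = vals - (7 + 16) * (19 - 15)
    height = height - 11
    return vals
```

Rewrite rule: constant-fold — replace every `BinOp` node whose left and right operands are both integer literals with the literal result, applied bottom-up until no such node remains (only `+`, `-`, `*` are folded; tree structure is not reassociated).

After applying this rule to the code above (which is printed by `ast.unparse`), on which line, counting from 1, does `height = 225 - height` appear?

Transformed code:
def proc(height, vals):
    vals = vals * 84
    vals = 24 * vals
    height = 225 - height
    emit(vals)
    vals = height % vals
    vals = vals - vals
    vals = 20 // vals
    vals = vals - 92
    height = height - 11
    return vals

4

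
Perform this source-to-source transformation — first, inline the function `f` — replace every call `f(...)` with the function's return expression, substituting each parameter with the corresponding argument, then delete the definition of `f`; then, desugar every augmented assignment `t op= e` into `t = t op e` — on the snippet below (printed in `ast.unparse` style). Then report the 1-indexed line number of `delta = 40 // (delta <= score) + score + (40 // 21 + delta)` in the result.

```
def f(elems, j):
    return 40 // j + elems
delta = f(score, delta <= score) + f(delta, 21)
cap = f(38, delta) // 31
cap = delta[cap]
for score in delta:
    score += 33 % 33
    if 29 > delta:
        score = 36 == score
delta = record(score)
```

Transformed code:
delta = 40 // (delta <= score) + score + (40 // 21 + delta)
cap = (40 // delta + 38) // 31
cap = delta[cap]
for score in delta:
    score = score + 33 % 33
    if 29 > delta:
        score = 36 == score
delta = record(score)

1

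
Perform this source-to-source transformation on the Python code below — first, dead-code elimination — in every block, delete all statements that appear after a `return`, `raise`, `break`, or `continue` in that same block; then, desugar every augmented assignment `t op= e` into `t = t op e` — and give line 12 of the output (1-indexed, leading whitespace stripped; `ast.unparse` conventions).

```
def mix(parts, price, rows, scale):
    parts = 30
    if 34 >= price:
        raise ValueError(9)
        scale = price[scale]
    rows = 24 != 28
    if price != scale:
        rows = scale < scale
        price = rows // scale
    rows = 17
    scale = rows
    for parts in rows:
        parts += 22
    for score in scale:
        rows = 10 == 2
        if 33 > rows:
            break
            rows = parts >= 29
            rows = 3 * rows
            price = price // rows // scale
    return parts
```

Transformed code:
def mix(parts, price, rows, scale):
    parts = 30
    if 34 >= price:
        raise ValueError(9)
    rows = 24 != 28
    if price != scale:
        rows = scale < scale
        price = rows // scale
    rows = 17
    scale = rows
    for parts in rows:
        parts = parts + 22
    for score in scale:
        rows = 10 == 2
        if 33 > rows:
            break
    return parts

parts = parts + 22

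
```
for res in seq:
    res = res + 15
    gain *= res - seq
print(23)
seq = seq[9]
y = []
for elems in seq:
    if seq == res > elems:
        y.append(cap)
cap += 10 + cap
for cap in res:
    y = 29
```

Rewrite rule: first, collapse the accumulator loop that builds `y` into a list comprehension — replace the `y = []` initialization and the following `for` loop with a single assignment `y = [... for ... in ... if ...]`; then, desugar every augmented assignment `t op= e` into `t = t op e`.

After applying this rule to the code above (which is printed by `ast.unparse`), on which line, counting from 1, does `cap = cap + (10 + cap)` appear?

Transformed code:
for res in seq:
    res = res + 15
    gain = gain * (res - seq)
print(23)
seq = seq[9]
y = [cap for elems in seq if seq == res > elems]
cap = cap + (10 + cap)
for cap in res:
    y = 29

7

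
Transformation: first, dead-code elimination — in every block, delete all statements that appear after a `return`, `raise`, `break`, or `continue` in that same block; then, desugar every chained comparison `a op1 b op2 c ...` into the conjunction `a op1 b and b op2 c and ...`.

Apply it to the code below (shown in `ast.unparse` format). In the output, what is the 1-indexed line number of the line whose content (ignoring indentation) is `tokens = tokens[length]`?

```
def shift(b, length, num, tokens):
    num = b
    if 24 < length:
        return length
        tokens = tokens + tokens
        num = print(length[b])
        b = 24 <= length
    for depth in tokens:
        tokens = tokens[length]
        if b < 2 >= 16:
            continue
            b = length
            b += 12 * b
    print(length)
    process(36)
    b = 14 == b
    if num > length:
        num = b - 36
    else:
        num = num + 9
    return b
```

6

Transformed code:
def shift(b, length, num, tokens):
    num = b
    if 24 < length:
        return length
    for depth in tokens:
        tokens = tokens[length]
        if b < 2 and 2 >= 16:
            continue
    print(length)
    process(36)
    b = 14 == b
    if num > length:
        num = b - 36
    else:
        num = num + 9
    return b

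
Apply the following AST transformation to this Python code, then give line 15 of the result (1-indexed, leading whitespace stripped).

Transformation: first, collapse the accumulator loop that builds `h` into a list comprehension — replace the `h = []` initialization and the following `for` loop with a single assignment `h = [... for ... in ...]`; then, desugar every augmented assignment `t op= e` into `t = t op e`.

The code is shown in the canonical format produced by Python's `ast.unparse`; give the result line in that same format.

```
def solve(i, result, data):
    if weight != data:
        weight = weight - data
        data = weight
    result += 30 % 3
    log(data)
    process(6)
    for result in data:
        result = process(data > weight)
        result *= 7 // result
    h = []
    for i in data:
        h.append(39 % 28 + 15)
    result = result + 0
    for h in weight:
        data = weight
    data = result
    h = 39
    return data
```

data = result

Transformed code:
def solve(i, result, data):
    if weight != data:
        weight = weight - data
        data = weight
    result = result + 30 % 3
    log(data)
    process(6)
    for result in data:
        result = process(data > weight)
        result = result * (7 // result)
    h = [39 % 28 + 15 for i in data]
    result = result + 0
    for h in weight:
        data = weight
    data = result
    h = 39
    return data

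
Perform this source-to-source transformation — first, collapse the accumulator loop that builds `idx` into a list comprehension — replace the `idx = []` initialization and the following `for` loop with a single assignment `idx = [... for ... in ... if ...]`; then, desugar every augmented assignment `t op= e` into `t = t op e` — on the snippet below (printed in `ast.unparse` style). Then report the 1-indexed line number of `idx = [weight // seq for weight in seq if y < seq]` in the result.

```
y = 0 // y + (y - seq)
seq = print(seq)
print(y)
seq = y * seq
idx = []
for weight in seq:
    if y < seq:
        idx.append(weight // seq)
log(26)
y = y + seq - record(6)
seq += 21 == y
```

5

Transformed code:
y = 0 // y + (y - seq)
seq = print(seq)
print(y)
seq = y * seq
idx = [weight // seq for weight in seq if y < seq]
log(26)
y = y + seq - record(6)
seq = seq + (21 == y)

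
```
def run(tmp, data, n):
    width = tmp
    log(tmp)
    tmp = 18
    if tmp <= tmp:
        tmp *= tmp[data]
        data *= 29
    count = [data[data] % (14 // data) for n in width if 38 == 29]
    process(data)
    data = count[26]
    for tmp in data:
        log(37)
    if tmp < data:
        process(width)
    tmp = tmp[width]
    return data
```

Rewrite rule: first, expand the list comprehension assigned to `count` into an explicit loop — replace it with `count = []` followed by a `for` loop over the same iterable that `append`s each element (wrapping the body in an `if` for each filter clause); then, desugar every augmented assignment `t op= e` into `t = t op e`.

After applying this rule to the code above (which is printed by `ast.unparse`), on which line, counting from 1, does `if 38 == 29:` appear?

Transformed code:
def run(tmp, data, n):
    width = tmp
    log(tmp)
    tmp = 18
    if tmp <= tmp:
        tmp = tmp * tmp[data]
        data = data * 29
    count = []
    for n in width:
        if 38 == 29:
            count.append(data[data] % (14 // data))
    process(data)
    data = count[26]
    for tmp in data:
        log(37)
    if tmp < data:
        process(width)
    tmp = tmp[width]
    return data

10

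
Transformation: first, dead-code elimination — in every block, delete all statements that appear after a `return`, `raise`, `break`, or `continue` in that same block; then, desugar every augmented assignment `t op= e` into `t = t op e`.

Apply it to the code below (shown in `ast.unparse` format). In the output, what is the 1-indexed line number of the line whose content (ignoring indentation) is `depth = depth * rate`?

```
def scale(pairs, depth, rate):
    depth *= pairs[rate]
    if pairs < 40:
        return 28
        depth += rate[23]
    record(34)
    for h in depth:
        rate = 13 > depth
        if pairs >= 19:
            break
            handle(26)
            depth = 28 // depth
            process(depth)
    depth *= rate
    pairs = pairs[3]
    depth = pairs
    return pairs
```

10

Transformed code:
def scale(pairs, depth, rate):
    depth = depth * pairs[rate]
    if pairs < 40:
        return 28
    record(34)
    for h in depth:
        rate = 13 > depth
        if pairs >= 19:
            break
    depth = depth * rate
    pairs = pairs[3]
    depth = pairs
    return pairs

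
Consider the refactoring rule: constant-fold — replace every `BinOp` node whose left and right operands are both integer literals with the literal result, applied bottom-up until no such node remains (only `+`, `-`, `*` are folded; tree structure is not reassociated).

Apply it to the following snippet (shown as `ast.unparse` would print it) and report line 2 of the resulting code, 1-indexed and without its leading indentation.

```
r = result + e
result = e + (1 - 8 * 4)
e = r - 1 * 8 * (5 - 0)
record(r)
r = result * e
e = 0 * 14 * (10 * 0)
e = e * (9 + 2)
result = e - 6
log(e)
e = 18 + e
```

Transformed code:
r = result + e
result = e + -31
e = r - 40
record(r)
r = result * e
e = 0
e = e * 11
result = e - 6
log(e)
e = 18 + e

result = e + -31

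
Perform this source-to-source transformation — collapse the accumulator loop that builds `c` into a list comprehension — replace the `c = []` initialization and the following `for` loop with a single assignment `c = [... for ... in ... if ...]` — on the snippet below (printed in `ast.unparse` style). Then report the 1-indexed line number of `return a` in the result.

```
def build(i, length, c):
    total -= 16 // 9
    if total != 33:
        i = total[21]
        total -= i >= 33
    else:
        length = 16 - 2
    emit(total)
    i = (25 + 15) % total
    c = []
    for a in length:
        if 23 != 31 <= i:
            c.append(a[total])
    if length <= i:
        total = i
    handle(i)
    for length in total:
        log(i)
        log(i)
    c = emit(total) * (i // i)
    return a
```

Transformed code:
def build(i, length, c):
    total -= 16 // 9
    if total != 33:
        i = total[21]
        total -= i >= 33
    else:
        length = 16 - 2
    emit(total)
    i = (25 + 15) % total
    c = [a[total] for a in length if 23 != 31 <= i]
    if length <= i:
        total = i
    handle(i)
    for length in total:
        log(i)
        log(i)
    c = emit(total) * (i // i)
    return a

18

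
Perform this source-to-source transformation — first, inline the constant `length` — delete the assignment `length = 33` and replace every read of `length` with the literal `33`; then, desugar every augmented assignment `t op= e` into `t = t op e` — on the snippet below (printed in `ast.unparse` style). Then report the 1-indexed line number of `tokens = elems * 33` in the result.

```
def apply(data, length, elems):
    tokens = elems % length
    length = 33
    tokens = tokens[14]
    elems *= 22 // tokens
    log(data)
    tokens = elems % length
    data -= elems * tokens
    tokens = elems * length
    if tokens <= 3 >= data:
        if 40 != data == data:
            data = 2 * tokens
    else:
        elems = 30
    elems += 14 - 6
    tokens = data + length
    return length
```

8

Transformed code:
def apply(data, length, elems):
    tokens = elems % 33
    tokens = tokens[14]
    elems = elems * (22 // tokens)
    log(data)
    tokens = elems % 33
    data = data - elems * tokens
    tokens = elems * 33
    if tokens <= 3 >= data:
        if 40 != data == data:
            data = 2 * tokens
    else:
        elems = 30
    elems = elems + (14 - 6)
    tokens = data + 33
    return 33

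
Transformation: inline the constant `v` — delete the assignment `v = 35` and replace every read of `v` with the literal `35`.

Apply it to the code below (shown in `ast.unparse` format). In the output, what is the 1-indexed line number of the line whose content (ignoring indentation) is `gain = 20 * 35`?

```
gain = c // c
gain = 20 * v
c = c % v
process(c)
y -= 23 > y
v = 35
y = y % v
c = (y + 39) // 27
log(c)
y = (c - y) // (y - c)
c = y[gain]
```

Transformed code:
gain = c // c
gain = 20 * 35
c = c % 35
process(c)
y -= 23 > y
y = y % 35
c = (y + 39) // 27
log(c)
y = (c - y) // (y - c)
c = y[gain]

2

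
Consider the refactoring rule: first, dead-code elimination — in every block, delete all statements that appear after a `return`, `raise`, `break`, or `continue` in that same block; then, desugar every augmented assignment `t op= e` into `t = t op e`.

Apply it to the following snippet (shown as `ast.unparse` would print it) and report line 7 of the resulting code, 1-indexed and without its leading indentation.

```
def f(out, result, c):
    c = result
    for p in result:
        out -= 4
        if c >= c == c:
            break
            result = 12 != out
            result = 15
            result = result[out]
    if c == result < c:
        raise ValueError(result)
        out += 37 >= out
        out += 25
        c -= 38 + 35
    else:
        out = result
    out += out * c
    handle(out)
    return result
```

Transformed code:
def f(out, result, c):
    c = result
    for p in result:
        out = out - 4
        if c >= c == c:
            break
    if c == result < c:
        raise ValueError(result)
    else:
        out = result
    out = out + out * c
    handle(out)
    return result

if c == result < c:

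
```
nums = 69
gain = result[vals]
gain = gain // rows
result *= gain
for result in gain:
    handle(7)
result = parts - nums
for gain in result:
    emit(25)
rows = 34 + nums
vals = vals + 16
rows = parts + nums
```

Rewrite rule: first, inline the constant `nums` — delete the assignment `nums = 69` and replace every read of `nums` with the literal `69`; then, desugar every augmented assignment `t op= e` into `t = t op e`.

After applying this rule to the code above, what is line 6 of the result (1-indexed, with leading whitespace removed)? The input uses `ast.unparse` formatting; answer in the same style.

Transformed code:
gain = result[vals]
gain = gain // rows
result = result * gain
for result in gain:
    handle(7)
result = parts - 69
for gain in result:
    emit(25)
rows = 34 + 69
vals = vals + 16
rows = parts + 69

result = parts - 69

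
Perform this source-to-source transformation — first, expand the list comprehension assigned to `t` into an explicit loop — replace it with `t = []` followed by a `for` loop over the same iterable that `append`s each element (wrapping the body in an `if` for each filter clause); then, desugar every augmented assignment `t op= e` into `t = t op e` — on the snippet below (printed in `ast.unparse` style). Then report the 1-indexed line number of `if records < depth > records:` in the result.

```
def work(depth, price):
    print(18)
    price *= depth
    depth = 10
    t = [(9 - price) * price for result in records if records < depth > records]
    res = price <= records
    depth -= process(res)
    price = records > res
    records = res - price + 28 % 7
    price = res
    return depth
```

Transformed code:
def work(depth, price):
    print(18)
    price = price * depth
    depth = 10
    t = []
    for result in records:
        if records < depth > records:
            t.append((9 - price) * price)
    res = price <= records
    depth = depth - process(res)
    price = records > res
    records = res - price + 28 % 7
    price = res
    return depth

7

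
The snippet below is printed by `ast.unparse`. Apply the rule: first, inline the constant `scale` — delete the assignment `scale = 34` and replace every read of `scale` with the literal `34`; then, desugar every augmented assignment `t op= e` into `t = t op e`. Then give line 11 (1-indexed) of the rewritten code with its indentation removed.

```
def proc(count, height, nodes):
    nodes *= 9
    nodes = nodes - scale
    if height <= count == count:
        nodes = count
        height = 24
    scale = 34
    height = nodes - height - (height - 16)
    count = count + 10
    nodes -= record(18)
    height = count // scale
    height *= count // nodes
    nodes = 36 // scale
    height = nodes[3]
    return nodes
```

height = height * (count // nodes)

Transformed code:
def proc(count, height, nodes):
    nodes = nodes * 9
    nodes = nodes - 34
    if height <= count == count:
        nodes = count
        height = 24
    height = nodes - height - (height - 16)
    count = count + 10
    nodes = nodes - record(18)
    height = count // 34
    height = height * (count // nodes)
    nodes = 36 // 34
    height = nodes[3]
    return nodes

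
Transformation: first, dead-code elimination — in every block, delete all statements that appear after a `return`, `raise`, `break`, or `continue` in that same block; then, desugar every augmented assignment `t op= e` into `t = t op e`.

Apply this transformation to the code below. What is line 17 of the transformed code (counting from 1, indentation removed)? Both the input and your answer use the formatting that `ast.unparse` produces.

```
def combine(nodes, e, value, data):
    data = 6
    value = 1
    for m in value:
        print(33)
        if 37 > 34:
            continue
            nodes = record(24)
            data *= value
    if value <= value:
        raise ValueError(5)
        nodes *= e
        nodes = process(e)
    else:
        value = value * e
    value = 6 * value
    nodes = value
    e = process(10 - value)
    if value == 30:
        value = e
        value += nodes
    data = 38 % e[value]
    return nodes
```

Transformed code:
def combine(nodes, e, value, data):
    data = 6
    value = 1
    for m in value:
        print(33)
        if 37 > 34:
            continue
    if value <= value:
        raise ValueError(5)
    else:
        value = value * e
    value = 6 * value
    nodes = value
    e = process(10 - value)
    if value == 30:
        value = e
        value = value + nodes
    data = 38 % e[value]
    return nodes

value = value + nodes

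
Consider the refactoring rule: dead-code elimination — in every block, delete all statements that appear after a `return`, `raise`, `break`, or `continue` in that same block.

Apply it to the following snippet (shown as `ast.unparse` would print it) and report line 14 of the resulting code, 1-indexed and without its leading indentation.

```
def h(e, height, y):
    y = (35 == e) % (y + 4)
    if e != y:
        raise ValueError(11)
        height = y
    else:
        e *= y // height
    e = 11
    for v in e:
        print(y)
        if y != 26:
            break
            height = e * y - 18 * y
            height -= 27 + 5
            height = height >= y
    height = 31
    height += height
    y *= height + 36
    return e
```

Transformed code:
def h(e, height, y):
    y = (35 == e) % (y + 4)
    if e != y:
        raise ValueError(11)
    else:
        e *= y // height
    e = 11
    for v in e:
        print(y)
        if y != 26:
            break
    height = 31
    height += height
    y *= height + 36
    return e

y *= height + 36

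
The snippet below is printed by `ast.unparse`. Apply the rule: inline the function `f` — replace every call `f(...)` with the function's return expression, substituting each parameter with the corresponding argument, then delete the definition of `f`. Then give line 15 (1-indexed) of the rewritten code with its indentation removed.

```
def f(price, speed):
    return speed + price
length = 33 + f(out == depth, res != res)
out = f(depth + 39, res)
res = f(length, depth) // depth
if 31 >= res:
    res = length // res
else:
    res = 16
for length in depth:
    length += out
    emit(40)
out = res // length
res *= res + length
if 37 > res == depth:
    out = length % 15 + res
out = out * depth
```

Transformed code:
length = 33 + ((res != res) + (out == depth))
out = res + (depth + 39)
res = (depth + length) // depth
if 31 >= res:
    res = length // res
else:
    res = 16
for length in depth:
    length += out
    emit(40)
out = res // length
res *= res + length
if 37 > res == depth:
    out = length % 15 + res
out = out * depth

out = out * depth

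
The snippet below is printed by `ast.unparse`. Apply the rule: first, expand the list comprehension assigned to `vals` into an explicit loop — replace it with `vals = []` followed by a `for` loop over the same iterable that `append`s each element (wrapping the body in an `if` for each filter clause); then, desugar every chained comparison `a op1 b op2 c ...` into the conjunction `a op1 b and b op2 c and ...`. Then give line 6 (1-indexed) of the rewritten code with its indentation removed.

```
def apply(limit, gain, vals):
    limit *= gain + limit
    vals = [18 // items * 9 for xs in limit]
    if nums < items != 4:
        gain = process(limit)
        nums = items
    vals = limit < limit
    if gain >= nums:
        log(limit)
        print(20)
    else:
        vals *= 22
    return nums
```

Transformed code:
def apply(limit, gain, vals):
    limit *= gain + limit
    vals = []
    for xs in limit:
        vals.append(18 // items * 9)
    if nums < items and items != 4:
        gain = process(limit)
        nums = items
    vals = limit < limit
    if gain >= nums:
        log(limit)
        print(20)
    else:
        vals *= 22
    return nums

if nums < items and items != 4:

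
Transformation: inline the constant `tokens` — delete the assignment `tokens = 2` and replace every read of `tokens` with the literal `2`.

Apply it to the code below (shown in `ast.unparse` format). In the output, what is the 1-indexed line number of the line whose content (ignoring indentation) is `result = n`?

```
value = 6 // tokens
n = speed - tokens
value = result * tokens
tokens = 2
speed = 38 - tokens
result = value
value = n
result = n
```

7

Transformed code:
value = 6 // 2
n = speed - 2
value = result * 2
speed = 38 - 2
result = value
value = n
result = n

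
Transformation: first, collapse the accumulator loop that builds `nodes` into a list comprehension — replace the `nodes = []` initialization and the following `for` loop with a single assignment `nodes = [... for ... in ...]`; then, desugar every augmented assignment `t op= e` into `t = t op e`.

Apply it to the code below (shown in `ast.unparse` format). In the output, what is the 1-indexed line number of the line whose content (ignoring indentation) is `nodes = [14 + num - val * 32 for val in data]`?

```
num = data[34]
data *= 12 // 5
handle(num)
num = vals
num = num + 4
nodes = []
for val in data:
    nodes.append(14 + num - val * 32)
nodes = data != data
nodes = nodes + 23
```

Transformed code:
num = data[34]
data = data * (12 // 5)
handle(num)
num = vals
num = num + 4
nodes = [14 + num - val * 32 for val in data]
nodes = data != data
nodes = nodes + 23

6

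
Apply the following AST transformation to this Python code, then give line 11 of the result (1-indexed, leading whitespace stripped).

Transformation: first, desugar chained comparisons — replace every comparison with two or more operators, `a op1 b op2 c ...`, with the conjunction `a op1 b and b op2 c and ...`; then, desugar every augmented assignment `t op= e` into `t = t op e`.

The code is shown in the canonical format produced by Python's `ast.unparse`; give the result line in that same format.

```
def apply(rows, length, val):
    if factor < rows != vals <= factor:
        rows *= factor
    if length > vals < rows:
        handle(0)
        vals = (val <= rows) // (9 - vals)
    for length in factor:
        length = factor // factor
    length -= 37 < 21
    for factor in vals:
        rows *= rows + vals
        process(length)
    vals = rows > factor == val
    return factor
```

Transformed code:
def apply(rows, length, val):
    if factor < rows and rows != vals and (vals <= factor):
        rows = rows * factor
    if length > vals and vals < rows:
        handle(0)
        vals = (val <= rows) // (9 - vals)
    for length in factor:
        length = factor // factor
    length = length - (37 < 21)
    for factor in vals:
        rows = rows * (rows + vals)
        process(length)
    vals = rows > factor and factor == val
    return factor

rows = rows * (rows + vals)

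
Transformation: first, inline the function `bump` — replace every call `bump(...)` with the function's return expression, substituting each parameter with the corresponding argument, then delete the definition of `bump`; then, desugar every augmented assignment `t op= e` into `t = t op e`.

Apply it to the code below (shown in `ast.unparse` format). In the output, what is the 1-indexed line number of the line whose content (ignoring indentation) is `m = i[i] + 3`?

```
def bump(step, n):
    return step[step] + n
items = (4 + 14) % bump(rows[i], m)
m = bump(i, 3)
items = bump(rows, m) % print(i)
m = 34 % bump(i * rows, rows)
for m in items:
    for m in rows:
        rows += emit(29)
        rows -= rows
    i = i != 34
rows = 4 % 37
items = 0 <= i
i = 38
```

Transformed code:
items = (4 + 14) % (rows[i][rows[i]] + m)
m = i[i] + 3
items = (rows[rows] + m) % print(i)
m = 34 % ((i * rows)[i * rows] + rows)
for m in items:
    for m in rows:
        rows = rows + emit(29)
        rows = rows - rows
    i = i != 34
rows = 4 % 37
items = 0 <= i
i = 38

2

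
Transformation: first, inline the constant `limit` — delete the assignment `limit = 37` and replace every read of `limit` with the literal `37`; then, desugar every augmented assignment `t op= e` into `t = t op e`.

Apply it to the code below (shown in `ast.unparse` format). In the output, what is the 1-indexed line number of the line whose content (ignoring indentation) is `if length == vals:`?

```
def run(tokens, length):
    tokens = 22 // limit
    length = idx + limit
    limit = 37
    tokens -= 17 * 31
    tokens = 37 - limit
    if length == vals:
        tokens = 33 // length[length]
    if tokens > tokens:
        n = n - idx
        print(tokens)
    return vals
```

Transformed code:
def run(tokens, length):
    tokens = 22 // 37
    length = idx + 37
    tokens = tokens - 17 * 31
    tokens = 37 - 37
    if length == vals:
        tokens = 33 // length[length]
    if tokens > tokens:
        n = n - idx
        print(tokens)
    return vals

6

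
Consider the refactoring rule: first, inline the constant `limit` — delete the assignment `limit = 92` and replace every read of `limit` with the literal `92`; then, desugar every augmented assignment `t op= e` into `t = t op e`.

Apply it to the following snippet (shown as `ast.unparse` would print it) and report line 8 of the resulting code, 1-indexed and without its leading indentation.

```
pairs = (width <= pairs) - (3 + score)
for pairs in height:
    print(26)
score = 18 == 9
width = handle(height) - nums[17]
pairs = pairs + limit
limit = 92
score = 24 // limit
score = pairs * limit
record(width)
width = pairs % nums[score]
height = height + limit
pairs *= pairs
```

Transformed code:
pairs = (width <= pairs) - (3 + score)
for pairs in height:
    print(26)
score = 18 == 9
width = handle(height) - nums[17]
pairs = pairs + 92
score = 24 // 92
score = pairs * 92
record(width)
width = pairs % nums[score]
height = height + 92
pairs = pairs * pairs

score = pairs * 92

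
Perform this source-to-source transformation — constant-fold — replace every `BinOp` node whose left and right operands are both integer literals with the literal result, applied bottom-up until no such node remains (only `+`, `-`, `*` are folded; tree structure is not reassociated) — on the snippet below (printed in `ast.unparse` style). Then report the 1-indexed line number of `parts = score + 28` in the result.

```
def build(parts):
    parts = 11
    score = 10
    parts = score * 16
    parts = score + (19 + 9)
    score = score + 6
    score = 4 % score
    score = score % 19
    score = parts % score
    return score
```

5

Transformed code:
def build(parts):
    parts = 11
    score = 10
    parts = score * 16
    parts = score + 28
    score = score + 6
    score = 4 % score
    score = score % 19
    score = parts % score
    return score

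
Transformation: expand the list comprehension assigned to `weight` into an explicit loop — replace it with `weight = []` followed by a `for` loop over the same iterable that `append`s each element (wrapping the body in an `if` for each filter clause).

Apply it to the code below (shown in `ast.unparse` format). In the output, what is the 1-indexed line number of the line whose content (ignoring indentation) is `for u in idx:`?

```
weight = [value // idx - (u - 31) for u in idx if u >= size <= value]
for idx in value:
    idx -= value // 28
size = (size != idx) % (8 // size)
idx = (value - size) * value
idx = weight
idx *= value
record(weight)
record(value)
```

2

Transformed code:
weight = []
for u in idx:
    if u >= size <= value:
        weight.append(value // idx - (u - 31))
for idx in value:
    idx -= value // 28
size = (size != idx) % (8 // size)
idx = (value - size) * value
idx = weight
idx *= value
record(weight)
record(value)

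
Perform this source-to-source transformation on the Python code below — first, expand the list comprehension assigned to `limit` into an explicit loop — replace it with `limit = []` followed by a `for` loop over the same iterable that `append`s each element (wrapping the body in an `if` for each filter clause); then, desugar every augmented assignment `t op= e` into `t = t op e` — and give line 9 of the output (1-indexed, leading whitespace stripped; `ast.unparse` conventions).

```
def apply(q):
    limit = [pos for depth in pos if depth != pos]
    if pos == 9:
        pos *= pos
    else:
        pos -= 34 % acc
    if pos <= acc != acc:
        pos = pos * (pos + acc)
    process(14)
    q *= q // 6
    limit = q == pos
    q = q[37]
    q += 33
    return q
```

Transformed code:
def apply(q):
    limit = []
    for depth in pos:
        if depth != pos:
            limit.append(pos)
    if pos == 9:
        pos = pos * pos
    else:
        pos = pos - 34 % acc
    if pos <= acc != acc:
        pos = pos * (pos + acc)
    process(14)
    q = q * (q // 6)
    limit = q == pos
    q = q[37]
    q = q + 33
    return q

pos = pos - 34 % acc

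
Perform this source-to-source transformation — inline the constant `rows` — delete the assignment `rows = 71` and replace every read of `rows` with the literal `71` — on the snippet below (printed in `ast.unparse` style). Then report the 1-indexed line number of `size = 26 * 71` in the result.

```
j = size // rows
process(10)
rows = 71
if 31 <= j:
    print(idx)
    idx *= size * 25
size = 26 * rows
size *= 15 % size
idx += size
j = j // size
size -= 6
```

6

Transformed code:
j = size // 71
process(10)
if 31 <= j:
    print(idx)
    idx *= size * 25
size = 26 * 71
size *= 15 % size
idx += size
j = j // size
size -= 6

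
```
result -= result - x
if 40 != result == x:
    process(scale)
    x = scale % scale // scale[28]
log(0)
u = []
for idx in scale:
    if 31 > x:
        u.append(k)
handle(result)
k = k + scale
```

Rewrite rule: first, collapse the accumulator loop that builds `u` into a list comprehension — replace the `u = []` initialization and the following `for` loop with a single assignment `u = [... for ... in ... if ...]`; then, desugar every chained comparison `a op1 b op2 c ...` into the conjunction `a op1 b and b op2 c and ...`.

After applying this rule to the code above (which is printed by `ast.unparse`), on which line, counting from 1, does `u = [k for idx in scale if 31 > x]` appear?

Transformed code:
result -= result - x
if 40 != result and result == x:
    process(scale)
    x = scale % scale // scale[28]
log(0)
u = [k for idx in scale if 31 > x]
handle(result)
k = k + scale

6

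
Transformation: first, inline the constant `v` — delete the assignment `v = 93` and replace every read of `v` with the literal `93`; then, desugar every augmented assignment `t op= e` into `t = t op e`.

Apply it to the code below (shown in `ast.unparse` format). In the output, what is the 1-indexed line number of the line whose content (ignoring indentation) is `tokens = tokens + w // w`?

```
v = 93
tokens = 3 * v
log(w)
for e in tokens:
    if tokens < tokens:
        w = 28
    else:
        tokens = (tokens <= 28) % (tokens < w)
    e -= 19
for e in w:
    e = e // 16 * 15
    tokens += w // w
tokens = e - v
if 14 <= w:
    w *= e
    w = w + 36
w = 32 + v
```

Transformed code:
tokens = 3 * 93
log(w)
for e in tokens:
    if tokens < tokens:
        w = 28
    else:
        tokens = (tokens <= 28) % (tokens < w)
    e = e - 19
for e in w:
    e = e // 16 * 15
    tokens = tokens + w // w
tokens = e - 93
if 14 <= w:
    w = w * e
    w = w + 36
w = 32 + 93

11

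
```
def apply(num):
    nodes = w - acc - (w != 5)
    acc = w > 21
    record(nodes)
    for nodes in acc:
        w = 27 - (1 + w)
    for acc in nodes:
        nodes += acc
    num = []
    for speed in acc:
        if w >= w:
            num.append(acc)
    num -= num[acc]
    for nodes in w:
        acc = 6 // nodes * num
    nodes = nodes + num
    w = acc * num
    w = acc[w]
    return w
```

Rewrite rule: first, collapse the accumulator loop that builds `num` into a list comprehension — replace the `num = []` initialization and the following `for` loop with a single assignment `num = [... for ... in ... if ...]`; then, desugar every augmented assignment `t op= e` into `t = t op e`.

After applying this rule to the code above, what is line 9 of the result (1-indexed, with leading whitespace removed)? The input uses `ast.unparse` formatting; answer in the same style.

Transformed code:
def apply(num):
    nodes = w - acc - (w != 5)
    acc = w > 21
    record(nodes)
    for nodes in acc:
        w = 27 - (1 + w)
    for acc in nodes:
        nodes = nodes + acc
    num = [acc for speed in acc if w >= w]
    num = num - num[acc]
    for nodes in w:
        acc = 6 // nodes * num
    nodes = nodes + num
    w = acc * num
    w = acc[w]
    return w

num = [acc for speed in acc if w >= w]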